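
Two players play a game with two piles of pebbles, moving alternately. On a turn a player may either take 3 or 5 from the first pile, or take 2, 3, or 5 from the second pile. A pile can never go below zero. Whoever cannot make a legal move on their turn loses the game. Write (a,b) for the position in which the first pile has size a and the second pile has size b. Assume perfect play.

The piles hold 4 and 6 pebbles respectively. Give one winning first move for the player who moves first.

Build the W/L table. Terminal = L. A non-terminal position is W if it has a move to some L; otherwise it is L.
No move ever increases a pile, so every position that can arise here has a ≤ 4 and b ≤ 6; it is enough to label the cells with 0 ≤ a ≤ 4 and 0 ≤ b ≤ 6.
Every move lowers a or b (never raises either), so fill the grid row by row in increasing a, and left to right within a row: each cell's successors are then already labelled.
      b=0  b=1  b=2  b=3  b=4  b=5  b=6
a=0:    L    L    W    W    W    W    W
a=1:    L    L    W    W    W    W    W
a=2:    L    L    W    W    W    W    W
a=3:    W    W    L    L    W    W    W
a=4:    W    W    L    L    W    W    W
Cells with no legal move (terminal, hence L): (0,0), (0,1), (1,0), (1,1), (2,0), (2,1).
The remaining L cells, each justified by listing all of its moves:
(3,2): only reaches (0,2)(W), (3,0)(W), all W → L
(3,3): only reaches (0,3)(W), (3,1)(W), (3,0)(W), all W → L
(4,2): only reaches (1,2)(W), (4,0)(W), all W → L
(4,3): only reaches (1,3)(W), (4,1)(W), (4,0)(W), all W → L
Every other cell has at least one move into one of the L cells above, so it is W.
From (4,6), the L positions reachable in one move are: (4,3).

Move to (4,3).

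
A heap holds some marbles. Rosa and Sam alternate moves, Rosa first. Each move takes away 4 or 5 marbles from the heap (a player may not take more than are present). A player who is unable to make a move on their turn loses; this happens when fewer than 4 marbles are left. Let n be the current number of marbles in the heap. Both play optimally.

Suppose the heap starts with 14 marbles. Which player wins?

Work bottom-up. With no move the player to move loses. Otherwise the position is W if at least one move leads to an L position for the opponent, and L if every move leads to a W.
n=0: no move → L
n=1: no move → L
n=2: no move → L
n=3: no move → L
n=4: reaches L-position 0 → W
n=5: reaches L-position 1 → W
n=6: reaches L-position 2 → W
n=7: reaches L-position 3 → W
n=8: reaches L-position 3 → W
n=9: only reaches 5(W), 4(W), all W → L
n=10: only reaches 6(W), 5(W), all W → L
n=11: only reaches 7(W), 6(W), all W → L
n=12: only reaches 8(W), 7(W), all W → L
n=13: reaches L-position 9 → W
n=14: reaches L-position 10 → W
From 14 Rosa can remove 4, leaving 10, reaching an L position.

Rosa wins.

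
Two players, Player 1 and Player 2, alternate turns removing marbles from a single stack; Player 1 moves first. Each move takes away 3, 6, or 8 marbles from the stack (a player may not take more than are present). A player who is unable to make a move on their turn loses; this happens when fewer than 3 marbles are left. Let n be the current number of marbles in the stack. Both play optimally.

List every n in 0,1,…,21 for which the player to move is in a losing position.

0, 1, 2, 11, 12, 13

Work bottom-up. With no move the player to move loses. Otherwise the position is W if at least one move leads to an L position for the opponent, and L if every move leads to a W.
n=0: no move → L
n=1: no move → L
n=2: no move → L
n=3: reaches L-position 0 → W
n=4: reaches L-position 1 → W
n=5: reaches L-position 2 → W
n=6: reaches L-position 0 → W
n=7: reaches L-position 1 → W
n=8: reaches L-position 2 → W
n=9: reaches L-position 1 → W
n=10: reaches L-position 2 → W
n=11: only reaches 8(W), 5(W), 3(W), all W → L
n=12: only reaches 9(W), 6(W), 4(W), all W → L
n=13: only reaches 10(W), 7(W), 5(W), all W → L
n=14: reaches L-position 11 → W
n=15: reaches L-position 12 → W
n=16: reaches L-position 13 → W
n=17: reaches L-position 11 → W
n=18: reaches L-position 12 → W
n=19: reaches L-position 13 → W
n=20: reaches L-position 12 → W
n=21: reaches L-position 13 → W
Reading off the rows marked L gives the requested list; there are 6 such values of n.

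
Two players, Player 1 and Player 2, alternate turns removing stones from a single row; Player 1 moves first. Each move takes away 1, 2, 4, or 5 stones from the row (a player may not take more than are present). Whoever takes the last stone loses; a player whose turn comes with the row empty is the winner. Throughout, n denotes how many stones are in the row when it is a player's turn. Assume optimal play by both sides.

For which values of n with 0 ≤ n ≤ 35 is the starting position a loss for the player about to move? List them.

Classify positions by backward induction: terminal positions (no move available) are W. From any other position, the mover wins iff some move reaches an L.
n=0: no move; the opponent has just taken the last stone and therefore loses → W
n=1: →0(W) only, which is W, so L
n=2: →1(L), so W
n=3: →1(L), so W
n=4: →3(W), 2(W), 0(W) — all W, so L
n=5: →4(L), so W
n=6: →4(L), so W
n=7: →6(W), 5(W), 3(W), 2(W) — all W, so L
n=8: →7(L), so W
n=9: →7(L), so W
n=10: →9(W), 8(W), 6(W), 5(W) — all W, so L
n=11: →10(L), so W
n=12: →10(L), so W
n=13: →12(W), 11(W), 9(W), 8(W) — all W, so L
n=14: →13(L), so W
n=15: →13(L), so W
n=16: →15(W), 14(W), 12(W), 11(W) — all W, so L
n=17: →16(L), so W
n=18: →16(L), so W
n=19: →18(W), 17(W), 15(W), 14(W) — all W, so L
n=20: →19(L), so W
n=21: →19(L), so W
n=22: →21(W), 20(W), 18(W), 17(W) — all W, so L
n=23: →22(L), so W
n=24: →22(L), so W
n=25: →24(W), 23(W), 21(W), 20(W) — all W, so L
n=26: →25(L), so W
n=27: →25(L), so W
n=28: →27(W), 26(W), 24(W), 23(W) — all W, so L
n=29: →28(L), so W
n=30: →28(L), so W
n=31: →30(W), 29(W), 27(W), 26(W) — all W, so L
n=32: →31(L), so W
n=33: →31(L), so W
n=34: →33(W), 32(W), 30(W), 29(W) — all W, so L
n=35: →34(L), so W
The losing starting values of n are exactly the entries labelled L in this table (12 of them).

1, 4, 7, 10, 13, 16, 19, 22, 25, 28, 31, 34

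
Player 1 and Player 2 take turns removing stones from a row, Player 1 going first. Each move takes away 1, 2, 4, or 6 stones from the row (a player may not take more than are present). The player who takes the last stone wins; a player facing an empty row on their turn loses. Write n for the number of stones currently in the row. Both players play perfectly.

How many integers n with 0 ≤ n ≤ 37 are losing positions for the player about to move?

Positions with no move are L. A position that does have a move is losing for the player to move precisely when every available move leads to a winning position for the opponent. Fill in the labels:
n=0: no move → L
n=1: →0(L), so W
n=2: →0(L), so W
n=3: →2(W), 1(W) — all W, so L
n=4: →3(L), so W
n=5: →3(L), so W
n=6: →0(L), so W
n=7: →3(L), so W
n=8: →7(W), 6(W), 4(W), 2(W) — all W, so L
n=9: →8(L), so W
n=10: →8(L), so W
n=11: →10(W), 9(W), 7(W), 5(W) — all W, so L
n=12: →11(L), so W
n=13: →11(L), so W
n=14: →8(L), so W
n=15: →11(L), so W
n=16: →15(W), 14(W), 12(W), 10(W) — all W, so L
n=17: →16(L), so W
n=18: →16(L), so W
n=19: →18(W), 17(W), 15(W), 13(W) — all W, so L
n=20: →19(L), so W
n=21: →19(L), so W
n=22: →16(L), so W
n=23: →19(L), so W
n=24: →23(W), 22(W), 20(W), 18(W) — all W, so L
n=25: →24(L), so W
n=26: →24(L), so W
n=27: →26(W), 25(W), 23(W), 21(W) — all W, so L
n=28: →27(L), so W
n=29: →27(L), so W
n=30: →24(L), so W
n=31: →27(L), so W
n=32: →31(W), 30(W), 28(W), 26(W) — all W, so L
n=33: →32(L), so W
n=34: →32(L), so W
n=35: →34(W), 33(W), 31(W), 29(W) — all W, so L
n=36: →35(L), so W
n=37: →35(L), so W
L entries with 0 ≤ n ≤ 37: n = 0, 3, 8, 11, 16, 19, 24, 27, 32, 35; that makes 10.

10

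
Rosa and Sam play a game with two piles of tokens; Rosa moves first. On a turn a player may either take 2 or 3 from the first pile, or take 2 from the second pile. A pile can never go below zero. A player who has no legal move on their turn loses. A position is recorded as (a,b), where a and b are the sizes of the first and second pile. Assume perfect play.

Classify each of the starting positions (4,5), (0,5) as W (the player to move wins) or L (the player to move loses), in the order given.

(4,5): W, (0,5): L

Classify positions by backward induction: terminal positions (no move available) are L. From any other position, the mover wins iff some move reaches an L.
No move ever increases a pile, so every position that can arise here has a ≤ 4 and b ≤ 5; it is enough to label the cells with 0 ≤ a ≤ 4 and 0 ≤ b ≤ 5.
Every move lowers a or b (never raises either), so fill the grid row by row in increasing a, and left to right within a row: each cell's successors are then already labelled.
      b=0  b=1  b=2  b=3  b=4  b=5
a=0:    L    L    W    W    L    L
a=1:    L    L    W    W    L    L
a=2:    W    W    L    L    W    W
a=3:    W    W    L    L    W    W
a=4:    W    W    W    W    W    W
Cells with no legal move (terminal, hence L): (0,0), (0,1), (1,0), (1,1).
The remaining L cells, each justified by listing all of its moves:
(0,4): only reaches (0,2)(W), which is W → L
(0,5): only reaches (0,3)(W), which is W → L
(1,4): only reaches (1,2)(W), which is W → L
(1,5): only reaches (1,3)(W), which is W → L
(2,2): only reaches (0,2)(W), (2,0)(W), all W → L
(2,3): only reaches (0,3)(W), (2,1)(W), all W → L
(3,2): only reaches (1,2)(W), (0,2)(W), (3,0)(W), all W → L
(3,3): only reaches (1,3)(W), (0,3)(W), (3,1)(W), all W → L
Every other cell has at least one move into one of the L cells above, so it is W.
(4,5): the move to (1,5) reaches an L cell, so W
(0,5): one of the L cells justified above, so L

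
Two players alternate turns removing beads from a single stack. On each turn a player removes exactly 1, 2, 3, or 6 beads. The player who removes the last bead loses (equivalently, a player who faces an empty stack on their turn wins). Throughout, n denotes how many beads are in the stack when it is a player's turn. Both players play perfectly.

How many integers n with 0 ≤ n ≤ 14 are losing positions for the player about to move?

4

Build the W/L table. Terminal = W. A non-terminal position is W if it has a move to some L; otherwise it is L.
n=0: no move; the opponent has just taken the last bead and therefore loses → W
n=1: the only move is to 0(W), a W ⇒ L
n=2: can move to 1, which is L ⇒ W
n=3: can move to 1, which is L ⇒ W
n=4: can move to 1, which is L ⇒ W
n=5: moves to 4(W), 3(W), 2(W); every one is W ⇒ L
n=6: can move to 5, which is L ⇒ W
n=7: can move to 5, which is L ⇒ W
n=8: can move to 5, which is L ⇒ W
n=9: moves to 8(W), 7(W), 6(W), 3(W); every one is W ⇒ L
n=10: can move to 9, which is L ⇒ W
n=11: can move to 9, which is L ⇒ W
n=12: can move to 9, which is L ⇒ W
n=13: moves to 12(W), 11(W), 10(W), 7(W); every one is W ⇒ L
n=14: can move to 13, which is L ⇒ W
L entries with 0 ≤ n ≤ 14: n = 1, 5, 9, 13; that makes 4.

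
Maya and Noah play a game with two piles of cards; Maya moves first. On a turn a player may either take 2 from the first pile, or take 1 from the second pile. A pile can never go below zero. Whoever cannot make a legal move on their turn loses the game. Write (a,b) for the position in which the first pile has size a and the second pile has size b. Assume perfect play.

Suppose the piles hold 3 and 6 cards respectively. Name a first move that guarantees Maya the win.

Build the W/L table. Terminal = L. A non-terminal position is W if it has a move to some L; otherwise it is L.
No move ever increases a pile, so every position that can arise here has a ≤ 3 and b ≤ 6; it is enough to label the cells with 0 ≤ a ≤ 3 and 0 ≤ b ≤ 6.
Every move lowers a or b (never raises either), so fill the grid row by row in increasing a, and left to right within a row: each cell's successors are then already labelled.
      b=0  b=1  b=2  b=3  b=4  b=5  b=6
a=0:    L    W    L    W    L    W    L
a=1:    L    W    L    W    L    W    L
a=2:    W    L    W    L    W    L    W
a=3:    W    L    W    L    W    L    W
Cells with no legal move (terminal, hence L): (0,0), (1,0).
The remaining L cells, each justified by listing all of its moves:
(0,2): the only move is to (0,1)(W), a W ⇒ L
(0,4): the only move is to (0,3)(W), a W ⇒ L
(0,6): the only move is to (0,5)(W), a W ⇒ L
(1,2): the only move is to (1,1)(W), a W ⇒ L
(1,4): the only move is to (1,3)(W), a W ⇒ L
(1,6): the only move is to (1,5)(W), a W ⇒ L
(2,1): moves to (0,1)(W), (2,0)(W); every one is W ⇒ L
(2,3): moves to (0,3)(W), (2,2)(W); every one is W ⇒ L
(2,5): moves to (0,5)(W), (2,4)(W); every one is W ⇒ L
(3,1): moves to (1,1)(W), (3,0)(W); every one is W ⇒ L
(3,3): moves to (1,3)(W), (3,2)(W); every one is W ⇒ L
(3,5): moves to (1,5)(W), (3,4)(W); every one is W ⇒ L
Every other cell has at least one move into one of the L cells above, so it is W.
From (3,6), the L positions reachable in one move are: (1,6), (3,5). Any move reaching one of these is winning.

Move to (1,6).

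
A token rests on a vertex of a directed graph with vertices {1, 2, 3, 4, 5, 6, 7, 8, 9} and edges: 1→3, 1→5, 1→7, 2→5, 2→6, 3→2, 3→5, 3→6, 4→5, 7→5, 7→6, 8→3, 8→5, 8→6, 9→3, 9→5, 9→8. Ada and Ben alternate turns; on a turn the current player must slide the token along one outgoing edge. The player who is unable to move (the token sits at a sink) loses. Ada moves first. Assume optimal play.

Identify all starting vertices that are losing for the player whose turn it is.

Positions with no move are L. A position that does have a move is losing for the player to move precisely when every available move leads to a winning position for the opponent. Fill in the labels:
Every edge goes from a vertex to one that appears earlier in the order 6, 5, 2, 3, 8, 9, 7, 1, 4, so processing vertices in that order labels each vertex after all of its successors.
6: no outgoing edge → L
5: no outgoing edge → L
2: →5(L), so W
3: →5(L), so W
8: →5(L), so W
9: →5(L), so W
7: →5(L), so W
1: →5(L), so W
4: →5(L), so W
Reading off the rows marked L gives the requested list; there are 2 such vertices.

5, 6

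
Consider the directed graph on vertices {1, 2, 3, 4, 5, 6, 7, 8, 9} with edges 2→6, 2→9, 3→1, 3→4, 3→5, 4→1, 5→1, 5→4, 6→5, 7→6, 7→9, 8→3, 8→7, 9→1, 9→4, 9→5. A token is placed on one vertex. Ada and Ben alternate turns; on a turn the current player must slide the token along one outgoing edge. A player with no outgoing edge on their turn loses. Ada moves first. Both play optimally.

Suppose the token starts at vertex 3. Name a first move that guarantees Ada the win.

Move to 1.

Use the standard recursion: the mover loses at a terminal position; elsewhere, the mover wins exactly when some move hands the opponent an L position.
Every edge goes from a vertex to one that appears earlier in the order 1, 4, 5, 9, 3, 6, 2, 7, 8, so processing vertices in that order labels each vertex after all of its successors.
1: no outgoing edge → L
4: W (go to 1, an L position)
5: W (go to 1, an L position)
9: W (go to 1, an L position)
3: W (go to 1, an L position)
6: L (sole option 5(W) is W)
2: W (go to 6, an L position)
7: W (go to 6, an L position)
8: L (options 7(W), 3(W) are all W)
From 3, the L positions reachable in one move are: 1.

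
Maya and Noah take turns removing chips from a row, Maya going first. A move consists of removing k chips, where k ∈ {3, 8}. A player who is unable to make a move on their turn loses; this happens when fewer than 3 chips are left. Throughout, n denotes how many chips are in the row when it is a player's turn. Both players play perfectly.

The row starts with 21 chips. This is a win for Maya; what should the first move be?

Remove 3, leaving 18.

Work bottom-up. With no move the player to move loses. Otherwise the position is W if at least one move leads to an L position for the opponent, and L if every move leads to a W.
n=0: no move → L
n=1: no move → L
n=2: no move → L
n=3: W (go to 0, an L position)
n=4: W (go to 1, an L position)
n=5: W (go to 2, an L position)
n=6: L (sole option 3(W) is W)
n=7: L (sole option 4(W) is W)
n=8: W (go to 0, an L position)
n=9: W (go to 6, an L position)
n=10: W (go to 7, an L position)
n=11: L (options 8(W), 3(W) are all W)
n=12: L (options 9(W), 4(W) are all W)
n=13: L (options 10(W), 5(W) are all W)
n=14: W (go to 11, an L position)
n=15: W (go to 12, an L position)
n=16: W (go to 13, an L position)
n=17: L (options 14(W), 9(W) are all W)
n=18: L (options 15(W), 10(W) are all W)
n=19: W (go to 11, an L position)
n=20: W (go to 17, an L position)
n=21: W (go to 18, an L position)
From 21, the L positions reachable in one move are: 18, 13. Any move reaching one of these is winning.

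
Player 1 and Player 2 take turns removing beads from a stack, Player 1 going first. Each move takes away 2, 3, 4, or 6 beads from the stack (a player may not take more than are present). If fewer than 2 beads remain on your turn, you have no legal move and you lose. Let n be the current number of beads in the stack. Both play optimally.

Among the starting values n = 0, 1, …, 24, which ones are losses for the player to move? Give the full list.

0, 1, 8, 9, 16, 17, 24

Work bottom-up. With no move the player to move loses. Otherwise the position is W if at least one move leads to an L position for the opponent, and L if every move leads to a W.
n=0: no move → L
n=1: no move → L
n=2: →0(L), so W
n=3: →1(L), so W
n=4: →1(L), so W
n=5: →1(L), so W
n=6: →0(L), so W
n=7: →1(L), so W
n=8: →6(W), 5(W), 4(W), 2(W) — all W, so L
n=9: →7(W), 6(W), 5(W), 3(W) — all W, so L
n=10: →8(L), so W
n=11: →9(L), so W
n=12: →9(L), so W
n=13: →9(L), so W
n=14: →8(L), so W
n=15: →9(L), so W
n=16: →14(W), 13(W), 12(W), 10(W) — all W, so L
n=17: →15(W), 14(W), 13(W), 11(W) — all W, so L
n=18: →16(L), so W
n=19: →17(L), so W
n=20: →17(L), so W
n=21: →17(L), so W
n=22: →16(L), so W
n=23: →17(L), so W
n=24: →22(W), 21(W), 20(W), 18(W) — all W, so L
Reading off the rows marked L gives the requested list; there are 7 such values of n.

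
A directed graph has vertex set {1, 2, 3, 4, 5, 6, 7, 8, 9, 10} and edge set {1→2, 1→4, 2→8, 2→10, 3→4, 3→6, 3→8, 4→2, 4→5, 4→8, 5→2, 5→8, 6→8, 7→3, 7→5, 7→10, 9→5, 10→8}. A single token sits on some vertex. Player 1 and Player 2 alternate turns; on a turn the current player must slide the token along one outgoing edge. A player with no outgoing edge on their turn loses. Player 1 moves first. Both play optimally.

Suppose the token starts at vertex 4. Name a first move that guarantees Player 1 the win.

Use the standard recursion: the mover loses at a terminal position; elsewhere, the mover wins exactly when some move hands the opponent an L position.
Every edge goes from a vertex to one that appears earlier in the order 8, 10, 6, 2, 5, 4, 3, 1, 9, 7, so processing vertices in that order labels each vertex after all of its successors.
8: no outgoing edge → L
10: →8(L), so W
6: →8(L), so W
2: →8(L), so W
5: →8(L), so W
4: →8(L), so W
3: →8(L), so W
1: →4(W), 2(W) — all W, so L
9: →5(W) only, which is W, so L
7: →3(W), 5(W), 10(W) — all W, so L
From 4, the L positions reachable in one move are: 8.

Move to 8.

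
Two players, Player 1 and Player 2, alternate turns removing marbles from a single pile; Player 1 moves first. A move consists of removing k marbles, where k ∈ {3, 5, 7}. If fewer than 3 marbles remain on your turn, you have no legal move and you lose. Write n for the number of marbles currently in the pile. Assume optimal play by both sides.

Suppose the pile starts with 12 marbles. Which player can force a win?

Use the standard recursion: the mover loses at a terminal position; elsewhere, the mover wins exactly when some move hands the opponent an L position.
n=0: no move → L
n=1: no move → L
n=2: no move → L
n=3: can move to 0, which is L ⇒ W
n=4: can move to 1, which is L ⇒ W
n=5: can move to 2, which is L ⇒ W
n=6: can move to 1, which is L ⇒ W
n=7: can move to 2, which is L ⇒ W
n=8: can move to 1, which is L ⇒ W
n=9: can move to 2, which is L ⇒ W
n=10: moves to 7(W), 5(W), 3(W); every one is W ⇒ L
n=11: moves to 8(W), 6(W), 4(W); every one is W ⇒ L
n=12: moves to 9(W), 7(W), 5(W); every one is W ⇒ L
Every move from 12 reaches a W position, so the mover loses.

Player 2 wins.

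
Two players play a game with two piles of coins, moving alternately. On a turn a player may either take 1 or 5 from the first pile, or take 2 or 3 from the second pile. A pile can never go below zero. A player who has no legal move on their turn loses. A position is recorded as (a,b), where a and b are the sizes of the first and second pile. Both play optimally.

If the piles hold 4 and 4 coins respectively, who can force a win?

Use the standard recursion: the mover loses at a terminal position; elsewhere, the mover wins exactly when some move hands the opponent an L position.
No move ever increases a pile, so every position that can arise here has a ≤ 4 and b ≤ 4; it is enough to label the cells with 0 ≤ a ≤ 4 and 0 ≤ b ≤ 4.
Every move lowers a or b (never raises either), so fill the grid row by row in increasing a, and left to right within a row: each cell's successors are then already labelled.
      b=0  b=1  b=2  b=3  b=4
a=0:    L    L    W    W    W
a=1:    W    W    L    L    W
a=2:    L    L    W    W    W
a=3:    W    W    L    L    W
a=4:    L    L    W    W    W
Cells with no legal move (terminal, hence L): (0,0), (0,1).
The remaining L cells, each justified by listing all of its moves:
(1,2): moves to (0,2)(W), (1,0)(W); every one is W ⇒ L
(1,3): moves to (0,3)(W), (1,1)(W), (1,0)(W); every one is W ⇒ L
(2,0): the only move is to (1,0)(W), a W ⇒ L
(2,1): the only move is to (1,1)(W), a W ⇒ L
(3,2): moves to (2,2)(W), (3,0)(W); every one is W ⇒ L
(3,3): moves to (2,3)(W), (3,1)(W), (3,0)(W); every one is W ⇒ L
(4,0): the only move is to (3,0)(W), a W ⇒ L
(4,1): the only move is to (3,1)(W), a W ⇒ L
Every other cell has at least one move into one of the L cells above, so it is W.
From (4,4) the player to move can move to (4,1), reaching an L position.

The first player wins.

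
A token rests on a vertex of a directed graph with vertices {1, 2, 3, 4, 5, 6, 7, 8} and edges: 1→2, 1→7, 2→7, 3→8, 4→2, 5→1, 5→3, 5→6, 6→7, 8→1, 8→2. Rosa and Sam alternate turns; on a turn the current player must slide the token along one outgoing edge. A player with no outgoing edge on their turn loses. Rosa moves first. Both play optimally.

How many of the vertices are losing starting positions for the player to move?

Use the standard recursion: the mover loses at a terminal position; elsewhere, the mover wins exactly when some move hands the opponent an L position.
Every edge goes from a vertex to one that appears earlier in the order 7, 2, 1, 8, 3, 6, 4, 5, so processing vertices in that order labels each vertex after all of its successors.
7: no outgoing edge → L
2: can move to 7, which is L ⇒ W
1: can move to 7, which is L ⇒ W
8: moves to 1(W), 2(W); every one is W ⇒ L
3: can move to 8, which is L ⇒ W
6: can move to 7, which is L ⇒ W
4: the only move is to 2(W), a W ⇒ L
5: moves to 6(W), 3(W), 1(W); every one is W ⇒ L
The L vertices are 4, 5, 7, 8; that is 4 in all.

4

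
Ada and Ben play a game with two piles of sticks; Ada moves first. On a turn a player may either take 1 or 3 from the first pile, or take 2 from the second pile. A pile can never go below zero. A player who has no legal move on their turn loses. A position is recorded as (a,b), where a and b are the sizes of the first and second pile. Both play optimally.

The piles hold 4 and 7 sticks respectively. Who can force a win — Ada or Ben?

Ada wins.

Label each position W (a win for the player to move) or L (a loss). A position with no legal move is L; any other position is W exactly when some move reaches an L, and L when every move reaches a W.
No move ever increases a pile, so every position that can arise here has a ≤ 4 and b ≤ 7; it is enough to label the cells with 0 ≤ a ≤ 4 and 0 ≤ b ≤ 7.
Every move lowers a or b (never raises either), so fill the grid row by row in increasing a, and left to right within a row: each cell's successors are then already labelled.
      b=0  b=1  b=2  b=3  b=4  b=5  b=6  b=7
a=0:    L    L    W    W    L    L    W    W
a=1:    W    W    L    L    W    W    L    L
a=2:    L    L    W    W    L    L    W    W
a=3:    W    W    L    L    W    W    L    L
a=4:    L    L    W    W    L    L    W    W
Cells with no legal move (terminal, hence L): (0,0), (0,1).
The remaining L cells, each justified by listing all of its moves:
(0,4): →(0,2)(W) only, which is W, so L
(0,5): →(0,3)(W) only, which is W, so L
(1,2): →(0,2)(W), (1,0)(W) — all W, so L
(1,3): →(0,3)(W), (1,1)(W) — all W, so L
(1,6): →(0,6)(W), (1,4)(W) — all W, so L
(1,7): →(0,7)(W), (1,5)(W) — all W, so L
(2,0): →(1,0)(W) only, which is W, so L
(2,1): →(1,1)(W) only, which is W, so L
(2,4): →(1,4)(W), (2,2)(W) — all W, so L
(2,5): →(1,5)(W), (2,3)(W) — all W, so L
(3,2): →(2,2)(W), (0,2)(W), (3,0)(W) — all W, so L
(3,3): →(2,3)(W), (0,3)(W), (3,1)(W) — all W, so L
(3,6): →(2,6)(W), (0,6)(W), (3,4)(W) — all W, so L
(3,7): →(2,7)(W), (0,7)(W), (3,5)(W) — all W, so L
(4,0): →(3,0)(W), (1,0)(W) — all W, so L
(4,1): →(3,1)(W), (1,1)(W) — all W, so L
(4,4): →(3,4)(W), (1,4)(W), (4,2)(W) — all W, so L
(4,5): →(3,5)(W), (1,5)(W), (4,3)(W) — all W, so L
Every other cell has at least one move into one of the L cells above, so it is W.
The starting position (4,7) is W: Ada should move to (3,7), handing over an L position.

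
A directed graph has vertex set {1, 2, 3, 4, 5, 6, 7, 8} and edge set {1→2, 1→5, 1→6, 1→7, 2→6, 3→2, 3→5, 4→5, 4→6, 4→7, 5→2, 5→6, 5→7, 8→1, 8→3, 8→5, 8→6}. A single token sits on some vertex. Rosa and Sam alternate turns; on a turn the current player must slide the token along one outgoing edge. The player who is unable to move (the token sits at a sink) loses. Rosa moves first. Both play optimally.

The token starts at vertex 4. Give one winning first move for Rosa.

Work bottom-up. With no move the player to move loses. Otherwise the position is W if at least one move leads to an L position for the opponent, and L if every move leads to a W.
Every edge goes from a vertex to one that appears earlier in the order 6, 7, 2, 5, 4, 1, 3, 8, so processing vertices in that order labels each vertex after all of its successors.
6: no outgoing edge → L
7: no outgoing edge → L
2: →6(L), so W
5: →7(L), so W
4: →7(L), so W
1: →7(L), so W
3: →5(W), 2(W) — all W, so L
8: →3(L), so W
From 4, the L positions reachable in one move are: 7, 6. Any move reaching one of these is winning.

Move to 7.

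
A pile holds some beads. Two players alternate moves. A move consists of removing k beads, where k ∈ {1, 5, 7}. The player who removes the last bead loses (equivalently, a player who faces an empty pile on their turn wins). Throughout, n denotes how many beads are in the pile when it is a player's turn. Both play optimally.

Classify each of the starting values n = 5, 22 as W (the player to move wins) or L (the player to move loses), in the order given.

5: L, 22: W

Build the W/L table. Terminal = W. A non-terminal position is W if it has a move to some L; otherwise it is L.
n=0: no move; the opponent has just taken the last bead and therefore loses → W
n=1: the only move is to 0(W), a W ⇒ L
n=2: can move to 1, which is L ⇒ W
n=3: the only move is to 2(W), a W ⇒ L
n=4: can move to 3, which is L ⇒ W
n=5: moves to 4(W), 0(W); every one is W ⇒ L
n=6: can move to 5, which is L ⇒ W
n=7: moves to 6(W), 2(W), 0(W); every one is W ⇒ L
n=8: can move to 7, which is L ⇒ W
n=9: moves to 8(W), 4(W), 2(W); every one is W ⇒ L
n=10: can move to 9, which is L ⇒ W
n=11: moves to 10(W), 6(W), 4(W); every one is W ⇒ L
n=12: can move to 11, which is L ⇒ W
n=13: moves to 12(W), 8(W), 6(W); every one is W ⇒ L
n=14: can move to 13, which is L ⇒ W
n=15: moves to 14(W), 10(W), 8(W); every one is W ⇒ L
n=16: can move to 15, which is L ⇒ W
n=17: moves to 16(W), 12(W), 10(W); every one is W ⇒ L
n=18: can move to 17, which is L ⇒ W
n=19: moves to 18(W), 14(W), 12(W); every one is W ⇒ L
n=20: can move to 19, which is L ⇒ W
n=21: moves to 20(W), 16(W), 14(W); every one is W ⇒ L
n=22: can move to 21, which is L ⇒ W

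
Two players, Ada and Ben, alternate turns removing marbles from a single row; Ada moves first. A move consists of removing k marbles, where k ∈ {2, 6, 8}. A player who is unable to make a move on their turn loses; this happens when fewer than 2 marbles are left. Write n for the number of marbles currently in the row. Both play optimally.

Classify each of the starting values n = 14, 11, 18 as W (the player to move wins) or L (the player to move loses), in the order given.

Compute win/loss labels from the base case upward. A position with no move is L. Any other position is W if it can reach an L in one move, else L.
n=0: no move → L
n=1: no move → L
n=2: W (go to 0, an L position)
n=3: W (go to 1, an L position)
n=4: L (sole option 2(W) is W)
n=5: L (sole option 3(W) is W)
n=6: W (go to 4, an L position)
n=7: W (go to 5, an L position)
n=8: W (go to 0, an L position)
n=9: W (go to 1, an L position)
n=10: W (go to 4, an L position)
n=11: W (go to 5, an L position)
n=12: W (go to 4, an L position)
n=13: W (go to 5, an L position)
n=14: L (options 12(W), 8(W), 6(W) are all W)
n=15: L (options 13(W), 9(W), 7(W) are all W)
n=16: W (go to 14, an L position)
n=17: W (go to 15, an L position)
n=18: L (options 16(W), 12(W), 10(W) are all W)

14: L, 11: W, 18: L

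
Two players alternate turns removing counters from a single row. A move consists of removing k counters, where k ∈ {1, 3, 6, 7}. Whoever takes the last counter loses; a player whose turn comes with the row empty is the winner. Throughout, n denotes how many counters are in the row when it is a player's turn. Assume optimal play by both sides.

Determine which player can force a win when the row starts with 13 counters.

The second player wins.

Classify positions by backward induction: terminal positions (no move available) are W. From any other position, the mover wins iff some move reaches an L.
n=0: no move; the opponent has just taken the last counter and therefore loses → W
n=1: the only move is to 0(W), a W ⇒ L
n=2: can move to 1, which is L ⇒ W
n=3: moves to 2(W), 0(W); every one is W ⇒ L
n=4: can move to 3, which is L ⇒ W
n=5: moves to 4(W), 2(W); every one is W ⇒ L
n=6: can move to 5, which is L ⇒ W
n=7: can move to 1, which is L ⇒ W
n=8: can move to 5, which is L ⇒ W
n=9: can move to 3, which is L ⇒ W
n=10: can move to 3, which is L ⇒ W
n=11: can move to 5, which is L ⇒ W
n=12: can move to 5, which is L ⇒ W
n=13: moves to 12(W), 10(W), 7(W), 6(W); every one is W ⇒ L
Every move from 13 reaches a W position, so the mover loses.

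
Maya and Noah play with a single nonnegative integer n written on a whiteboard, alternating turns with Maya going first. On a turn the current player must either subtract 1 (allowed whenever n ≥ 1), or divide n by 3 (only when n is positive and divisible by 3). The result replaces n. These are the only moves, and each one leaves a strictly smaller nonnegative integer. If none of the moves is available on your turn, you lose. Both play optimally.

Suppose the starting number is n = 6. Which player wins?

Maya wins.

Positions with no move are L. A position that does have a move is losing for the player to move precisely when every available move leads to a winning position for the opponent. Fill in the labels:
n=0: no move → L
n=1: →0(L), so W
n=2: →1(W) only, which is W, so L
n=3: →2(L), so W
n=4: →3(W) only, which is W, so L
n=5: →4(L), so W
n=6: →2(L), so W
From 6 Maya can move to 2, reaching an L position.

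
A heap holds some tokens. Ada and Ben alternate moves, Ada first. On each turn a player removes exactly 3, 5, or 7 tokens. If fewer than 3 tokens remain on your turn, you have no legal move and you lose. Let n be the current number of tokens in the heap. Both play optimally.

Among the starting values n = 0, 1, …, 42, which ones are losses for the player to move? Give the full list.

Work bottom-up. With no move the player to move loses. Otherwise the position is W if at least one move leads to an L position for the opponent, and L if every move leads to a W.
n=0: no move → L
n=1: no move → L
n=2: no move → L
n=3: W (go to 0, an L position)
n=4: W (go to 1, an L position)
n=5: W (go to 2, an L position)
n=6: W (go to 1, an L position)
n=7: W (go to 2, an L position)
n=8: W (go to 1, an L position)
n=9: W (go to 2, an L position)
n=10: L (options 7(W), 5(W), 3(W) are all W)
n=11: L (options 8(W), 6(W), 4(W) are all W)
n=12: L (options 9(W), 7(W), 5(W) are all W)
n=13: W (go to 10, an L position)
n=14: W (go to 11, an L position)
n=15: W (go to 12, an L position)
n=16: W (go to 11, an L position)
n=17: W (go to 12, an L position)
n=18: W (go to 11, an L position)
n=19: W (go to 12, an L position)
n=20: L (options 17(W), 15(W), 13(W) are all W)
n=21: L (options 18(W), 16(W), 14(W) are all W)
n=22: L (options 19(W), 17(W), 15(W) are all W)
n=23: W (go to 20, an L position)
n=24: W (go to 21, an L position)
n=25: W (go to 22, an L position)
n=26: W (go to 21, an L position)
n=27: W (go to 22, an L position)
n=28: W (go to 21, an L position)
n=29: W (go to 22, an L position)
n=30: L (options 27(W), 25(W), 23(W) are all W)
n=31: L (options 28(W), 26(W), 24(W) are all W)
n=32: L (options 29(W), 27(W), 25(W) are all W)
n=33: W (go to 30, an L position)
n=34: W (go to 31, an L position)
n=35: W (go to 32, an L position)
n=36: W (go to 31, an L position)
n=37: W (go to 32, an L position)
n=38: W (go to 31, an L position)
n=39: W (go to 32, an L position)
n=40: L (options 37(W), 35(W), 33(W) are all W)
n=41: L (options 38(W), 36(W), 34(W) are all W)
n=42: L (options 39(W), 37(W), 35(W) are all W)
Reading off the rows marked L gives the requested list; there are 15 such values of n.

0, 1, 2, 10, 11, 12, 20, 21, 22, 30, 31, 32, 40, 41, 42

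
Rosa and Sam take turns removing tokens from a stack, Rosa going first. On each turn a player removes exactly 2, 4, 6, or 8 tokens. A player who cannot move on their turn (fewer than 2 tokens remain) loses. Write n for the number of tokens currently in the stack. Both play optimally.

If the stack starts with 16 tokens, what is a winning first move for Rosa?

Remove 6, leaving 10.

Positions with no move are L. A position that does have a move is losing for the player to move precisely when every available move leads to a winning position for the opponent. Fill in the labels:
n=0: no move → L
n=1: no move → L
n=2: →0(L), so W
n=3: →1(L), so W
n=4: →0(L), so W
n=5: →1(L), so W
n=6: →0(L), so W
n=7: →1(L), so W
n=8: →0(L), so W
n=9: →1(L), so W
n=10: →8(W), 6(W), 4(W), 2(W) — all W, so L
n=11: →9(W), 7(W), 5(W), 3(W) — all W, so L
n=12: →10(L), so W
n=13: →11(L), so W
n=14: →10(L), so W
n=15: →11(L), so W
n=16: →10(L), so W
From 16, the L positions reachable in one move are: 10.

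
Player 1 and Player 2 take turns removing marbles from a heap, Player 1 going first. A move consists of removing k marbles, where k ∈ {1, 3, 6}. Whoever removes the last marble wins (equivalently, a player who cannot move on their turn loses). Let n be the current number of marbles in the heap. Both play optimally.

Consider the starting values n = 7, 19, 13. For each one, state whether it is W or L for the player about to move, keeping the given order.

7: W, 19: W, 13: L

Compute win/loss labels from the base case upward. A position with no move is L. Any other position is W if it can reach an L in one move, else L.
n=0: no move → L
n=1: W (go to 0, an L position)
n=2: L (sole option 1(W) is W)
n=3: W (go to 2, an L position)
n=4: L (options 3(W), 1(W) are all W)
n=5: W (go to 4, an L position)
n=6: W (go to 0, an L position)
n=7: W (go to 4, an L position)
n=8: W (go to 2, an L position)
n=9: L (options 8(W), 6(W), 3(W) are all W)
n=10: W (go to 9, an L position)
n=11: L (options 10(W), 8(W), 5(W) are all W)
n=12: W (go to 11, an L position)
n=13: L (options 12(W), 10(W), 7(W) are all W)
n=14: W (go to 13, an L position)
n=15: W (go to 9, an L position)
n=16: W (go to 13, an L position)
n=17: W (go to 11, an L position)
n=18: L (options 17(W), 15(W), 12(W) are all W)
n=19: W (go to 18, an L position)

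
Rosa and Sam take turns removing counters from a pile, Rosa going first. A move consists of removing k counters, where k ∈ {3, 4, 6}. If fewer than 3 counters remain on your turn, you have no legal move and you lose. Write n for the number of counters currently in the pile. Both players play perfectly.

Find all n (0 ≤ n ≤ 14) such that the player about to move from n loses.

0, 1, 2, 9, 10, 11

Positions with no move are L. A position that does have a move is losing for the player to move precisely when every available move leads to a winning position for the opponent. Fill in the labels:
n=0: no move → L
n=1: no move → L
n=2: no move → L
n=3: W (go to 0, an L position)
n=4: W (go to 1, an L position)
n=5: W (go to 2, an L position)
n=6: W (go to 2, an L position)
n=7: W (go to 1, an L position)
n=8: W (go to 2, an L position)
n=9: L (options 6(W), 5(W), 3(W) are all W)
n=10: L (options 7(W), 6(W), 4(W) are all W)
n=11: L (options 8(W), 7(W), 5(W) are all W)
n=12: W (go to 9, an L position)
n=13: W (go to 10, an L position)
n=14: W (go to 11, an L position)
Reading off the rows marked L gives the requested list; there are 6 such values of n.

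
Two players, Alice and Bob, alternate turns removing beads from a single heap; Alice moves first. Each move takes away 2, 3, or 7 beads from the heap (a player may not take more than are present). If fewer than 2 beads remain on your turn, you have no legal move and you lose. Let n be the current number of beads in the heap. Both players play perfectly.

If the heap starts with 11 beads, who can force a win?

Bob wins.

Work bottom-up. With no move the player to move loses. Otherwise the position is W if at least one move leads to an L position for the opponent, and L if every move leads to a W.
n=0: no move → L
n=1: no move → L
n=2: →0(L), so W
n=3: →1(L), so W
n=4: →1(L), so W
n=5: →3(W), 2(W) — all W, so L
n=6: →4(W), 3(W) — all W, so L
n=7: →5(L), so W
n=8: →6(L), so W
n=9: →6(L), so W
n=10: →8(W), 7(W), 3(W) — all W, so L
n=11: →9(W), 8(W), 4(W) — all W, so L
The starting position 11 is L: whatever Alice does, the opponent receives a W position.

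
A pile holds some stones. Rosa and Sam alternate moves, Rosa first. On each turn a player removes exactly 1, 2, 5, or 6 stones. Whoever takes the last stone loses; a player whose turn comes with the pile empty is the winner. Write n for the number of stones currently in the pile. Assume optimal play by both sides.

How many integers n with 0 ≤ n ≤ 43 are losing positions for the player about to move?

13

Use the standard recursion: the mover wins at a terminal position; elsewhere, the mover wins exactly when some move hands the opponent an L position.
n=0: no move; the opponent has just taken the last stone and therefore loses → W
n=1: L (sole option 0(W) is W)
n=2: W (go to 1, an L position)
n=3: W (go to 1, an L position)
n=4: L (options 3(W), 2(W) are all W)
n=5: W (go to 4, an L position)
n=6: W (go to 4, an L position)
n=7: W (go to 1, an L position)
n=8: L (options 7(W), 6(W), 3(W), 2(W) are all W)
n=9: W (go to 8, an L position)
n=10: W (go to 8, an L position)
n=11: L (options 10(W), 9(W), 6(W), 5(W) are all W)
n=12: W (go to 11, an L position)
n=13: W (go to 11, an L position)
n=14: W (go to 8, an L position)
n=15: L (options 14(W), 13(W), 10(W), 9(W) are all W)
n=16: W (go to 15, an L position)
n=17: W (go to 15, an L position)
n=18: L (options 17(W), 16(W), 13(W), 12(W) are all W)
n=19: W (go to 18, an L position)
n=20: W (go to 18, an L position)
n=21: W (go to 15, an L position)
n=22: L (options 21(W), 20(W), 17(W), 16(W) are all W)
n=23: W (go to 22, an L position)
n=24: W (go to 22, an L position)
n=25: L (options 24(W), 23(W), 20(W), 19(W) are all W)
n=26: W (go to 25, an L position)
n=27: W (go to 25, an L position)
n=28: W (go to 22, an L position)
n=29: L (options 28(W), 27(W), 24(W), 23(W) are all W)
n=30: W (go to 29, an L position)
n=31: W (go to 29, an L position)
n=32: L (options 31(W), 30(W), 27(W), 26(W) are all W)
n=33: W (go to 32, an L position)
n=34: W (go to 32, an L position)
n=35: W (go to 29, an L position)
n=36: L (options 35(W), 34(W), 31(W), 30(W) are all W)
n=37: W (go to 36, an L position)
n=38: W (go to 36, an L position)
n=39: L (options 38(W), 37(W), 34(W), 33(W) are all W)
n=40: W (go to 39, an L position)
n=41: W (go to 39, an L position)
n=42: W (go to 36, an L position)
n=43: L (options 42(W), 41(W), 38(W), 37(W) are all W)
L entries with 0 ≤ n ≤ 43: n = 1, 4, 8, 11, 15, 18, 22, 25, 29, 32, 36, 39, 43; that makes 13.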